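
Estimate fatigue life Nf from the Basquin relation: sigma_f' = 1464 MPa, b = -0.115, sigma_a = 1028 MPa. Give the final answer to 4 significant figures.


sigma_a = sigma_f' * (2*Nf)^b
2*Nf = (sigma_a / sigma_f')^(1/b)
2*Nf = (1028 / 1464)^(1/-0.115)
2*Nf = 21.6371
Nf = 10.82 cycles


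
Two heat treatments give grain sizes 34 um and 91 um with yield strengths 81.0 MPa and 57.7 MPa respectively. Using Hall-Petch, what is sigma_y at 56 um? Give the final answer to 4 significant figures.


sigma_y = sigma0 + k / sqrt(d)
1/sqrt(d1) = 1/sqrt(3.4e-05) = 171.499;  1/sqrt(d2) = 104.828
k = (sigma1 - sigma2) / (1/sqrt(d1) - 1/sqrt(d2)) = (81.0 - 57.7) / (171.499 - 104.828) = 0.349482 MPa*m^0.5
sigma0 = sigma1 - k/sqrt(d1) = 81.0 - 0.349482*171.499 = 21.0643 MPa
sigma_y(d3) = 21.0643 + 0.349482 / sqrt(5.6e-05) = 67.77 MPa


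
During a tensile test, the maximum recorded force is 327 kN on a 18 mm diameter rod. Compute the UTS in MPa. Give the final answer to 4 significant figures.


A0 = pi*(d/2)^2 = pi*(18/2)^2 = 254.469 mm^2
UTS = F_max / A0 = 327*1000 / 254.469
UTS = 1285 MPa


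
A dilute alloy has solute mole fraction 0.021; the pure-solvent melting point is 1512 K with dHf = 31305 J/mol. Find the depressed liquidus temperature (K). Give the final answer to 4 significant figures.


dT = R*Tm^2*x / dHf
dT = 8.314 * 1512^2 * 0.021 / 31305
dT = 12.7503 K
T_new = 1512 - 12.7503 = 1499 K


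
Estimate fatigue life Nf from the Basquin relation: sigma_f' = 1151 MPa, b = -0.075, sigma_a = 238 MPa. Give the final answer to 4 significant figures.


sigma_a = sigma_f' * (2*Nf)^b
2*Nf = (sigma_a / sigma_f')^(1/b)
2*Nf = (238 / 1151)^(1/-0.075)
2*Nf = 1.33858e+09
Nf = 6.693e+08 cycles


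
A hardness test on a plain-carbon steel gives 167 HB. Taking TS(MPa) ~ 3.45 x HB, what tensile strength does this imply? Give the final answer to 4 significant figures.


TS (MPa) = 3.45 * HB
TS = 3.45 * 167
TS = 576.2 MPa


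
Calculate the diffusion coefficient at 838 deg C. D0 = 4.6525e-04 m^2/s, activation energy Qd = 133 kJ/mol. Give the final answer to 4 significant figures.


D = D0 * exp(-Qd / (R*T))
T = 1111.15 K
D = 4.6525e-04 * exp(-133e3 / (8.314 * 1111.15))
D = 2.601e-10 m^2/s


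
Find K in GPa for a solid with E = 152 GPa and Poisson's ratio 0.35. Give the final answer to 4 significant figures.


K = E / (3*(1-2*nu))
K = 152 / (3*(1-2*0.35))
K = 168.9 GPa


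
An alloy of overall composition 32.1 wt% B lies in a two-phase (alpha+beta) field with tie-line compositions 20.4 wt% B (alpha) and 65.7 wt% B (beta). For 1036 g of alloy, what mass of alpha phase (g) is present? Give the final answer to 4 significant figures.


f_alpha = (C_beta - C0) / (C_beta - C_alpha)
f_alpha = (65.7 - 32.1) / (65.7 - 20.4) = 0.741722
m_alpha = f_alpha * m_total = 0.741722 * 1036 = 768.4 g


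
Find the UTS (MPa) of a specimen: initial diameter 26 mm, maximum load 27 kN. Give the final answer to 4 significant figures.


A0 = pi*(d/2)^2 = pi*(26/2)^2 = 530.929 mm^2
UTS = F_max / A0 = 27*1000 / 530.929
UTS = 50.85 MPa


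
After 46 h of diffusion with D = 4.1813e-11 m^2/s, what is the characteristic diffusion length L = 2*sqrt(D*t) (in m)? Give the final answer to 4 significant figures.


t = 46 hr = 165600 s
Diffusion length = 2*sqrt(D*t)
= 2*sqrt(4.1813e-11 * 165600)
= 5.263e-03 m


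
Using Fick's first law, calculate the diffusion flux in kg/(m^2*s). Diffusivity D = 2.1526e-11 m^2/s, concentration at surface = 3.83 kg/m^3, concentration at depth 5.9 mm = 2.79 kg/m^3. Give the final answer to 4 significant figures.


J = -D * (dC/dx) = D * (C1 - C2) / dx
J = 2.1526e-11 * (3.83 - 2.79) / 5.9e-03
J = 3.794e-09 kg/(m^2*s)


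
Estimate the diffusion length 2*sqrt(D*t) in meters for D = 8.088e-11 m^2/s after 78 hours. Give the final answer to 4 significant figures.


t = 78 hr = 280800 s
Diffusion length = 2*sqrt(D*t)
= 2*sqrt(8.088e-11 * 280800)
= 9.531e-03 m


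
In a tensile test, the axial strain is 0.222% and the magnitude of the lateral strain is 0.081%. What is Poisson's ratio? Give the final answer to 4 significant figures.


nu = -epsilon_lat / epsilon_axial
Lateral strain is contraction (negative), so using magnitudes:
nu = 0.081 / 0.222
nu = 0.3649


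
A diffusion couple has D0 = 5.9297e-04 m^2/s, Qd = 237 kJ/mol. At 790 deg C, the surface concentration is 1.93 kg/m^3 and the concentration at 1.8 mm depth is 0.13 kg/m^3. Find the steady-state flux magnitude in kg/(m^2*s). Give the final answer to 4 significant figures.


Step 1: D = D0 * exp(-Qd/(R*T))
T = 790 + 273.15 = 1063.15 K
D = 5.9297e-04 * exp(-237e3 / (8.314 * 1063.15)) = 1.34381e-15 m^2/s
Step 2: J = D * (C1 - C2) / dx
J = 1.34381e-15 * (1.93 - 0.13) / 1.8e-03
J = 1.344e-12 kg/(m^2*s)


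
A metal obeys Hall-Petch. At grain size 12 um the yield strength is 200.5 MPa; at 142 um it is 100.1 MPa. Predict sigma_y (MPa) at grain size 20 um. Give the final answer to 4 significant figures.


sigma_y = sigma0 + k / sqrt(d)
1/sqrt(d1) = 1/sqrt(1.2e-05) = 288.675;  1/sqrt(d2) = 83.9181
k = (sigma1 - sigma2) / (1/sqrt(d1) - 1/sqrt(d2)) = (200.5 - 100.1) / (288.675 - 83.9181) = 0.490337 MPa*m^0.5
sigma0 = sigma1 - k/sqrt(d1) = 200.5 - 0.490337*288.675 = 58.9518 MPa
sigma_y(d3) = 58.9518 + 0.490337 / sqrt(2e-05) = 168.6 MPa


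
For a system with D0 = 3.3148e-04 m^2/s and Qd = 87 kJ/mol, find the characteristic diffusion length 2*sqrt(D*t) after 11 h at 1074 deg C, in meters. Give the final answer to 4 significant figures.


Step 1: D = D0 * exp(-Qd/(R*T))
T = 1347.15 K
D = 3.3148e-04 * exp(-87e3 / (8.314 * 1347.15)) = 1.40275e-07 m^2/s
Step 2: L = 2*sqrt(D*t)
t = 11 h = 39600 s
L = 2*sqrt(1.40275e-07 * 39600) = 0.1491 m


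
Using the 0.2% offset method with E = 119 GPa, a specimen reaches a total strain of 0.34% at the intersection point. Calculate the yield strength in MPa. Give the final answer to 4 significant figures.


Offset strain = 0.002
Elastic strain at yield = total_strain - offset = 3.4e-03 - 0.002 = 1.4e-03
sigma_y = E * elastic_strain = 119000 * 1.4e-03
sigma_y = 166.6 MPa


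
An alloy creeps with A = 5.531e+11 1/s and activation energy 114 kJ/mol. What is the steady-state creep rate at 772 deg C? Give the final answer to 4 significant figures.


rate = A * exp(-Q / (R*T))
T = 772 + 273.15 = 1045.15 K
rate = 5.531e+11 * exp(-114e3 / (8.314 * 1045.15))
rate = 1.109e+06 1/s


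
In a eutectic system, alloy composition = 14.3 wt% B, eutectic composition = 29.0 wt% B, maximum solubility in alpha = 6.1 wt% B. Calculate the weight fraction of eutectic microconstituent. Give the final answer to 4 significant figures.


f_primary = (C_e - C0) / (C_e - C_alpha_max)
f_primary = (29.0 - 14.3) / (29.0 - 6.1)
f_primary = 0.641921
f_eutectic = 1 - 0.641921 = 0.3581


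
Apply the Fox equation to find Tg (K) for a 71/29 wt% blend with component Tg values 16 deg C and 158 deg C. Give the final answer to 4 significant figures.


1/Tg = w1/Tg1 + w2/Tg2 (in Kelvin)
Tg1 = 289.15 K, Tg2 = 431.15 K
1/Tg = 0.71/289.15 + 0.29/431.15
Tg = 319.7 K


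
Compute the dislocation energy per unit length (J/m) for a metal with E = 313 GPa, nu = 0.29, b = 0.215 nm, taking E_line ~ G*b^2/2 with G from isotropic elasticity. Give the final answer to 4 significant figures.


Step 1: G = E / (2*(1+nu))
G = 313 / (2*(1+0.29)) = 121.318 GPa = 1.21318e+11 Pa
Step 2: E_line = G*b^2/2
b = 0.215 nm = 2.15e-10 m
E_line = 0.5 * 1.21318e+11 * (2.15e-10)^2 = 2.804e-09 J/m


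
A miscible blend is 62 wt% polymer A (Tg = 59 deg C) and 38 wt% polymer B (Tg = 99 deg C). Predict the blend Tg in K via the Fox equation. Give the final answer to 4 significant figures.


1/Tg = w1/Tg1 + w2/Tg2 (in Kelvin)
Tg1 = 332.15 K, Tg2 = 372.15 K
1/Tg = 0.62/332.15 + 0.38/372.15
Tg = 346.3 K


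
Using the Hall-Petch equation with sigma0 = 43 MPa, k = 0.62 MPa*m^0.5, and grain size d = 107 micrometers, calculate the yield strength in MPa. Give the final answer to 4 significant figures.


sigma_y = sigma0 + k / sqrt(d)
d = 107 um = 1.07e-04 m
sigma_y = 43 + 0.62 / sqrt(1.07e-04)
sigma_y = 102.9 MPa


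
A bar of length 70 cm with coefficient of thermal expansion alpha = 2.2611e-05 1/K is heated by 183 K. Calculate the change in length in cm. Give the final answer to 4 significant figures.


dL = L0 * alpha * dT
dL = 70 * 2.2611e-05 * 183
dL = 0.2896 cm


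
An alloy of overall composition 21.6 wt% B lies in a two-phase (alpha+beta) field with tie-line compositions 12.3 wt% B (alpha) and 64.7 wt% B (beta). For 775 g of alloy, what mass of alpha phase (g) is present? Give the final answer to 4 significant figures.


f_alpha = (C_beta - C0) / (C_beta - C_alpha)
f_alpha = (64.7 - 21.6) / (64.7 - 12.3) = 0.822519
m_alpha = f_alpha * m_total = 0.822519 * 775 = 637.5 g


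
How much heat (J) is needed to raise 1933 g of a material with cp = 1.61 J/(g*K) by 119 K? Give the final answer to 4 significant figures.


Q = m * cp * dT
Q = 1933 * 1.61 * 119
Q = 370300 J


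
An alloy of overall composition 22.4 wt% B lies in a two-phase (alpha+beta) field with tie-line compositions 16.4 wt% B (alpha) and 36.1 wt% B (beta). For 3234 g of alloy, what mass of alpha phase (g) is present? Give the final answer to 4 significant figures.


f_alpha = (C_beta - C0) / (C_beta - C_alpha)
f_alpha = (36.1 - 22.4) / (36.1 - 16.4) = 0.695431
m_alpha = f_alpha * m_total = 0.695431 * 3234 = 2249 g


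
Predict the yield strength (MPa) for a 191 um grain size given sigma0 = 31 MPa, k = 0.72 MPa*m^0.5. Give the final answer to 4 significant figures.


sigma_y = sigma0 + k / sqrt(d)
d = 191 um = 1.91e-04 m
sigma_y = 31 + 0.72 / sqrt(1.91e-04)
sigma_y = 83.1 MPa


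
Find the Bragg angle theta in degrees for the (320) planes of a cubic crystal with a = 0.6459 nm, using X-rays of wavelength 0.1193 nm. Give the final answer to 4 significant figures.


d = a / sqrt(h^2+k^2+l^2)
d = 0.6459 / sqrt(13) = 0.17914 nm
lambda = 2*d*sin(theta)  =>  sin(theta) = lambda / (2*d)
sin(theta) = 0.1193 / (2 * 0.17914) = 0.332979
theta = 19.45 deg


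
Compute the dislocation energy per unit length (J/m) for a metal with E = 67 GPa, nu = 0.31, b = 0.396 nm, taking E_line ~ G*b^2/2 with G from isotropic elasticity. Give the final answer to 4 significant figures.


Step 1: G = E / (2*(1+nu))
G = 67 / (2*(1+0.31)) = 25.5725 GPa = 2.55725e+10 Pa
Step 2: E_line = G*b^2/2
b = 0.396 nm = 3.96e-10 m
E_line = 0.5 * 2.55725e+10 * (3.96e-10)^2 = 2.005e-09 J/m


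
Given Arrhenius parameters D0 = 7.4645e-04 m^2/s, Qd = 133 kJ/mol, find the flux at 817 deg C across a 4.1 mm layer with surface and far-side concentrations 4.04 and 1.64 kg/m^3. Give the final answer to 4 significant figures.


Step 1: D = D0 * exp(-Qd/(R*T))
T = 817 + 273.15 = 1090.15 K
D = 7.4645e-04 * exp(-133e3 / (8.314 * 1090.15)) = 3.16274e-10 m^2/s
Step 2: J = D * (C1 - C2) / dx
J = 3.16274e-10 * (4.04 - 1.64) / 4.1e-03
J = 1.851e-07 kg/(m^2*s)


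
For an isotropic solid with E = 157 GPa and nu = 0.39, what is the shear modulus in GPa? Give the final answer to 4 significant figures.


G = E / (2*(1+nu))
G = 157 / (2*(1+0.39))
G = 56.47 GPa


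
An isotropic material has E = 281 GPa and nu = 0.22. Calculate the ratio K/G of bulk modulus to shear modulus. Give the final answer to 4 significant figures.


G = E / (2*(1+nu))
G = 281 / (2*(1+0.22)) = 115.164 GPa
K = E / (3*(1-2*nu))
K = 281 / (3*(1-2*0.22)) = 167.262 GPa
K/G = 167.262 / 115.164 = 1.452


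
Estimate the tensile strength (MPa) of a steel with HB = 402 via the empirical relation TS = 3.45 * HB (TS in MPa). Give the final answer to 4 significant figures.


TS (MPa) = 3.45 * HB
TS = 3.45 * 402
TS = 1387 MPa


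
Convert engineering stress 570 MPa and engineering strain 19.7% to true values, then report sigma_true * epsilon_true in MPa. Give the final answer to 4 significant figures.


sigma_true = sigma_eng * (1 + epsilon_eng)
sigma_true = 570 * (1 + 0.197) = 682.29 MPa
epsilon_true = ln(1 + epsilon_eng)
epsilon_true = ln(1 + 0.197) = 0.179818
sigma_true * epsilon_true = 682.29 * 0.179818 = 122.7 MPa


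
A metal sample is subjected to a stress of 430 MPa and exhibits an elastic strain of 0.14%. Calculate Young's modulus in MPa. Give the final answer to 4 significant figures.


E = sigma / epsilon
epsilon = 0.14% = 1.4e-03
E = 430 / 1.4e-03
E = 307100 MPa


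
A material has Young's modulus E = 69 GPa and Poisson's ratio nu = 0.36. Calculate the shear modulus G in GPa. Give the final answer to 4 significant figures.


G = E / (2*(1+nu))
G = 69 / (2*(1+0.36))
G = 25.37 GPa


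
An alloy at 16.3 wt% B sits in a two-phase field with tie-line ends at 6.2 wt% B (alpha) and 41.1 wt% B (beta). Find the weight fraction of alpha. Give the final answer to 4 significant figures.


f_alpha = (C_beta - C0) / (C_beta - C_alpha)
f_alpha = (41.1 - 16.3) / (41.1 - 6.2)
f_alpha = 0.7106


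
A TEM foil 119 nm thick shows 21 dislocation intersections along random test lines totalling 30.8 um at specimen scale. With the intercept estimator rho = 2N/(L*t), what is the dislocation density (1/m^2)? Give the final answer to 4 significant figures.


rho = 2N / (L * t)
L = 30.8 um = 3.08e-05 m, t = 119 nm = 1.19e-07 m
rho = 2 * 21 / (3.08e-05 * 1.19e-07)
rho = 1.146e+13 1/m^2


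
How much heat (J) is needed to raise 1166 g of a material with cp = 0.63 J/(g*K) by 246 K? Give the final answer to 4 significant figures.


Q = m * cp * dT
Q = 1166 * 0.63 * 246
Q = 180700 J


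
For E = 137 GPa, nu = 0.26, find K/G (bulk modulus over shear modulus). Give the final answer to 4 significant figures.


G = E / (2*(1+nu))
G = 137 / (2*(1+0.26)) = 54.3651 GPa
K = E / (3*(1-2*nu))
K = 137 / (3*(1-2*0.26)) = 95.1389 GPa
K/G = 95.1389 / 54.3651 = 1.75


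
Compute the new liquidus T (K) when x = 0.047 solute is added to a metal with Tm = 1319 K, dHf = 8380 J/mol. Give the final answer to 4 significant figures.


dT = R*Tm^2*x / dHf
dT = 8.314 * 1319^2 * 0.047 / 8380
dT = 81.1248 K
T_new = 1319 - 81.1248 = 1238 K


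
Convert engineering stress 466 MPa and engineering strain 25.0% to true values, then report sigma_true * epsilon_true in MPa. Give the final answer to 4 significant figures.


sigma_true = sigma_eng * (1 + epsilon_eng)
sigma_true = 466 * (1 + 0.25) = 582.5 MPa
epsilon_true = ln(1 + epsilon_eng)
epsilon_true = ln(1 + 0.25) = 0.223144
sigma_true * epsilon_true = 582.5 * 0.223144 = 130 MPa


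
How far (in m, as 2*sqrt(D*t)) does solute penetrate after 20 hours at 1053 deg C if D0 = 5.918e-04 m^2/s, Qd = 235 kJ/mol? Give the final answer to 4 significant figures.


Step 1: D = D0 * exp(-Qd/(R*T))
T = 1326.15 K
D = 5.918e-04 * exp(-235e3 / (8.314 * 1326.15)) = 3.27806e-13 m^2/s
Step 2: L = 2*sqrt(D*t)
t = 20 h = 72000 s
L = 2*sqrt(3.27806e-13 * 72000) = 3.073e-04 m


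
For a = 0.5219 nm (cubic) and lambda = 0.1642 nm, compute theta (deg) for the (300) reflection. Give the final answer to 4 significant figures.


d = a / sqrt(h^2+k^2+l^2)
d = 0.5219 / sqrt(9) = 0.173967 nm
lambda = 2*d*sin(theta)  =>  sin(theta) = lambda / (2*d)
sin(theta) = 0.1642 / (2 * 0.173967) = 0.471929
theta = 28.16 deg


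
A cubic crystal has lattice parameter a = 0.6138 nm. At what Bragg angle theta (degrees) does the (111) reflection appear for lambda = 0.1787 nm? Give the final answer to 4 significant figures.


d = a / sqrt(h^2+k^2+l^2)
d = 0.6138 / sqrt(3) = 0.354378 nm
lambda = 2*d*sin(theta)  =>  sin(theta) = lambda / (2*d)
sin(theta) = 0.1787 / (2 * 0.354378) = 0.252132
theta = 14.6 deg


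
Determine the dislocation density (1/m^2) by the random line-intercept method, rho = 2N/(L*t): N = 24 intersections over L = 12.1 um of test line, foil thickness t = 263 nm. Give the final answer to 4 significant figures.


rho = 2N / (L * t)
L = 12.1 um = 1.21e-05 m, t = 263 nm = 2.63e-07 m
rho = 2 * 24 / (1.21e-05 * 2.63e-07)
rho = 1.508e+13 1/m^2


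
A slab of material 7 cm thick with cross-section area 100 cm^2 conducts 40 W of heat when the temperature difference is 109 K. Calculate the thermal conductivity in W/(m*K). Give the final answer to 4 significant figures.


k = Q*L / (A*dT)
L = 0.07 m, A = 0.01 m^2
k = 40 * 0.07 / (0.01 * 109)
k = 2.569 W/(m*K)


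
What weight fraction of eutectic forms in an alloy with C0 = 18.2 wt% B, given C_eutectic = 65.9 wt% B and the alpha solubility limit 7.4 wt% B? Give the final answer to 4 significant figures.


f_primary = (C_e - C0) / (C_e - C_alpha_max)
f_primary = (65.9 - 18.2) / (65.9 - 7.4)
f_primary = 0.815385
f_eutectic = 1 - 0.815385 = 0.1846


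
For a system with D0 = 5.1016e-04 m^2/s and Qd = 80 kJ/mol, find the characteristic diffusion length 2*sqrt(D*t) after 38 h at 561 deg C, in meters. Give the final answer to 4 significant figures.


Step 1: D = D0 * exp(-Qd/(R*T))
T = 834.15 K
D = 5.1016e-04 * exp(-80e3 / (8.314 * 834.15)) = 4.9878e-09 m^2/s
Step 2: L = 2*sqrt(D*t)
t = 38 h = 136800 s
L = 2*sqrt(4.9878e-09 * 136800) = 0.05224 m


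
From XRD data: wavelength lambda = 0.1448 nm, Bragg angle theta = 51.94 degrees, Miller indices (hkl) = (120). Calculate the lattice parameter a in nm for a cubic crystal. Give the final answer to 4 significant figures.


d = lambda / (2*sin(theta))
d = 0.1448 / (2*sin(51.94 deg))
d = 0.0919522 nm
a = d * sqrt(h^2+k^2+l^2) = 0.0919522 * sqrt(5)
a = 0.2056 nm


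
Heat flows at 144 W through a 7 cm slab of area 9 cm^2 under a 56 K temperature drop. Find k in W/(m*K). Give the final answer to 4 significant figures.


k = Q*L / (A*dT)
L = 0.07 m, A = 9e-04 m^2
k = 144 * 0.07 / (9e-04 * 56)
k = 200 W/(m*K)


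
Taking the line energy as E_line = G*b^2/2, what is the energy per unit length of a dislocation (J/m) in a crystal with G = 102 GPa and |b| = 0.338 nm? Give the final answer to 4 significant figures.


E = G*b^2/2
b = 0.338 nm = 3.38e-10 m
G = 102 GPa = 1.02e+11 Pa
E = 0.5 * 1.02e+11 * (3.38e-10)^2
E = 5.826e-09 J/m


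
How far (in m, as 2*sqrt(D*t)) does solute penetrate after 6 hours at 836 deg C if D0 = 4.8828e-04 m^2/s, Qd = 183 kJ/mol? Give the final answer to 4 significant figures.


Step 1: D = D0 * exp(-Qd/(R*T))
T = 1109.15 K
D = 4.8828e-04 * exp(-183e3 / (8.314 * 1109.15)) = 1.17517e-12 m^2/s
Step 2: L = 2*sqrt(D*t)
t = 6 h = 21600 s
L = 2*sqrt(1.17517e-12 * 21600) = 3.186e-04 m


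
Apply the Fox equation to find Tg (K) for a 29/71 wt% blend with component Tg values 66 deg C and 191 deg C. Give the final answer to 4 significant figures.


1/Tg = w1/Tg1 + w2/Tg2 (in Kelvin)
Tg1 = 339.15 K, Tg2 = 464.15 K
1/Tg = 0.29/339.15 + 0.71/464.15
Tg = 419.3 K


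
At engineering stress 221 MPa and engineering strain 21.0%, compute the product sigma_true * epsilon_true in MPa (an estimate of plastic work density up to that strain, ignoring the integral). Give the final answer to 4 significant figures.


sigma_true = sigma_eng * (1 + epsilon_eng)
sigma_true = 221 * (1 + 0.21) = 267.41 MPa
epsilon_true = ln(1 + epsilon_eng)
epsilon_true = ln(1 + 0.21) = 0.19062
sigma_true * epsilon_true = 267.41 * 0.19062 = 50.97 MPa


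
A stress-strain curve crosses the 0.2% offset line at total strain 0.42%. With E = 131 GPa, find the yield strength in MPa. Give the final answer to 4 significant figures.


Offset strain = 0.002
Elastic strain at yield = total_strain - offset = 4.2e-03 - 0.002 = 2.2e-03
sigma_y = E * elastic_strain = 131000 * 2.2e-03
sigma_y = 288.2 MPa


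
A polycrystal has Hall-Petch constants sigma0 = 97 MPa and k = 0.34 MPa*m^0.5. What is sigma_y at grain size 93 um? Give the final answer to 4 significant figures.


sigma_y = sigma0 + k / sqrt(d)
d = 93 um = 9.3e-05 m
sigma_y = 97 + 0.34 / sqrt(9.3e-05)
sigma_y = 132.3 MPa


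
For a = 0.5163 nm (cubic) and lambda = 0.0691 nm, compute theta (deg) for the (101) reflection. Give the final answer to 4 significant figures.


d = a / sqrt(h^2+k^2+l^2)
d = 0.5163 / sqrt(2) = 0.365079 nm
lambda = 2*d*sin(theta)  =>  sin(theta) = lambda / (2*d)
sin(theta) = 0.0691 / (2 * 0.365079) = 0.094637
theta = 5.43 deg


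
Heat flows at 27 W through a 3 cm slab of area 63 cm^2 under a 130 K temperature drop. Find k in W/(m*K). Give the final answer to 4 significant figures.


k = Q*L / (A*dT)
L = 0.03 m, A = 6.3e-03 m^2
k = 27 * 0.03 / (6.3e-03 * 130)
k = 0.989 W/(m*K)


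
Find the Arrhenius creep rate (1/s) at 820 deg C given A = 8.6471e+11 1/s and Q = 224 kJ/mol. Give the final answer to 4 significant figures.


rate = A * exp(-Q / (R*T))
T = 820 + 273.15 = 1093.15 K
rate = 8.6471e+11 * exp(-224e3 / (8.314 * 1093.15))
rate = 17.1 1/s


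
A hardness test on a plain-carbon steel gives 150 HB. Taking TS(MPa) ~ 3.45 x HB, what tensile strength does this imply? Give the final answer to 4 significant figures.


TS (MPa) = 3.45 * HB
TS = 3.45 * 150
TS = 517.5 MPa


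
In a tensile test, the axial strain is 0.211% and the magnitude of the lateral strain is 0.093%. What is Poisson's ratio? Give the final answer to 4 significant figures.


nu = -epsilon_lat / epsilon_axial
Lateral strain is contraction (negative), so using magnitudes:
nu = 0.093 / 0.211
nu = 0.4408


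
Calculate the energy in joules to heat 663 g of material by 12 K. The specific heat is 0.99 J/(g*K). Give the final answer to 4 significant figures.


Q = m * cp * dT
Q = 663 * 0.99 * 12
Q = 7876 J


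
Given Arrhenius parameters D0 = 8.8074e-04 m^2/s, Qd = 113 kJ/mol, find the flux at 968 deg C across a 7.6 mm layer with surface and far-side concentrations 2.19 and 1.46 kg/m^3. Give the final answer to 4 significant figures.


Step 1: D = D0 * exp(-Qd/(R*T))
T = 968 + 273.15 = 1241.15 K
D = 8.8074e-04 * exp(-113e3 / (8.314 * 1241.15)) = 1.54523e-08 m^2/s
Step 2: J = D * (C1 - C2) / dx
J = 1.54523e-08 * (2.19 - 1.46) / 7.6e-03
J = 1.484e-06 kg/(m^2*s)


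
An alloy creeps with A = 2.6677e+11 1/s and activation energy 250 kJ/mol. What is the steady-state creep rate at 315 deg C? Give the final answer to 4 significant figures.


rate = A * exp(-Q / (R*T))
T = 315 + 273.15 = 588.15 K
rate = 2.6677e+11 * exp(-250e3 / (8.314 * 588.15))
rate = 1.669e-11 1/s


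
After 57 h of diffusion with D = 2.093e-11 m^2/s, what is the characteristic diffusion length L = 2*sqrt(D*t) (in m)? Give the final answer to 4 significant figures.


t = 57 hr = 205200 s
Diffusion length = 2*sqrt(D*t)
= 2*sqrt(2.093e-11 * 205200)
= 4.145e-03 m


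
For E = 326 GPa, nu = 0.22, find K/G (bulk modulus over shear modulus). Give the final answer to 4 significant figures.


G = E / (2*(1+nu))
G = 326 / (2*(1+0.22)) = 133.607 GPa
K = E / (3*(1-2*nu))
K = 326 / (3*(1-2*0.22)) = 194.048 GPa
K/G = 194.048 / 133.607 = 1.452


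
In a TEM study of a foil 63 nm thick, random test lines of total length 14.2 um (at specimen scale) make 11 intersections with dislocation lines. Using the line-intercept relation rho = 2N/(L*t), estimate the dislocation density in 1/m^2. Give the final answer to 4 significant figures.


rho = 2N / (L * t)
L = 14.2 um = 1.42e-05 m, t = 63 nm = 6.3e-08 m
rho = 2 * 11 / (1.42e-05 * 6.3e-08)
rho = 2.459e+13 1/m^2


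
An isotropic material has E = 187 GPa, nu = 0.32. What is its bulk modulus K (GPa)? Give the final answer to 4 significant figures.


K = E / (3*(1-2*nu))
K = 187 / (3*(1-2*0.32))
K = 173.1 GPa


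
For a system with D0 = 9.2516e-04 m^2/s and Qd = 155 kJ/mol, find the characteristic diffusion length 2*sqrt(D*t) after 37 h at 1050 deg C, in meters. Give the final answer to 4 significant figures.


Step 1: D = D0 * exp(-Qd/(R*T))
T = 1323.15 K
D = 9.2516e-04 * exp(-155e3 / (8.314 * 1323.15)) = 7.03048e-10 m^2/s
Step 2: L = 2*sqrt(D*t)
t = 37 h = 133200 s
L = 2*sqrt(7.03048e-10 * 133200) = 0.01935 m


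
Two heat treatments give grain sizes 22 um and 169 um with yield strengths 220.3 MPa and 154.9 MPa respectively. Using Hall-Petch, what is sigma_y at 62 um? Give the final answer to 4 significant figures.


sigma_y = sigma0 + k / sqrt(d)
1/sqrt(d1) = 1/sqrt(2.2e-05) = 213.201;  1/sqrt(d2) = 76.9231
k = (sigma1 - sigma2) / (1/sqrt(d1) - 1/sqrt(d2)) = (220.3 - 154.9) / (213.201 - 76.9231) = 0.479903 MPa*m^0.5
sigma0 = sigma1 - k/sqrt(d1) = 220.3 - 0.479903*213.201 = 117.984 MPa
sigma_y(d3) = 117.984 + 0.479903 / sqrt(6.2e-05) = 178.9 MPa


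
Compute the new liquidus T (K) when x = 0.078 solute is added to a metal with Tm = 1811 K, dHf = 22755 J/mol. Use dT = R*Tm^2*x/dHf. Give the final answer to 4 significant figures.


dT = R*Tm^2*x / dHf
dT = 8.314 * 1811^2 * 0.078 / 22755
dT = 93.4684 K
T_new = 1811 - 93.4684 = 1718 K


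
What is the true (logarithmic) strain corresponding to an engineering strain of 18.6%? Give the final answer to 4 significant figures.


epsilon_true = ln(1 + epsilon_eng)
epsilon_true = ln(1 + 0.186)
epsilon_true = 0.1706


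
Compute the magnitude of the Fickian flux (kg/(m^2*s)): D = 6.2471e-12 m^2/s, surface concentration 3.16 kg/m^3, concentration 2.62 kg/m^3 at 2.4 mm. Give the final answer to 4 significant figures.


J = -D * (dC/dx) = D * (C1 - C2) / dx
J = 6.2471e-12 * (3.16 - 2.62) / 2.4e-03
J = 1.406e-09 kg/(m^2*s)


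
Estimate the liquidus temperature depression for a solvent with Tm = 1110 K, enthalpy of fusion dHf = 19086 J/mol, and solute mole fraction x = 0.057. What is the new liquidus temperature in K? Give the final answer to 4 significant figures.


dT = R*Tm^2*x / dHf
dT = 8.314 * 1110^2 * 0.057 / 19086
dT = 30.5926 K
T_new = 1110 - 30.5926 = 1079 K


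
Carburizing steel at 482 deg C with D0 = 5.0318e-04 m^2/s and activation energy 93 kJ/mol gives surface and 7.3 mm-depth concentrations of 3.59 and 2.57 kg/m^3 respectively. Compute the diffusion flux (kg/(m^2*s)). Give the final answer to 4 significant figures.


Step 1: D = D0 * exp(-Qd/(R*T))
T = 482 + 273.15 = 755.15 K
D = 5.0318e-04 * exp(-93e3 / (8.314 * 755.15)) = 1.85596e-10 m^2/s
Step 2: J = D * (C1 - C2) / dx
J = 1.85596e-10 * (3.59 - 2.57) / 7.3e-03
J = 2.593e-08 kg/(m^2*s)


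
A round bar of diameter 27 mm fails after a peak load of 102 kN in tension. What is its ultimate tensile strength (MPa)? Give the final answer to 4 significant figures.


A0 = pi*(d/2)^2 = pi*(27/2)^2 = 572.555 mm^2
UTS = F_max / A0 = 102*1000 / 572.555
UTS = 178.1 MPa


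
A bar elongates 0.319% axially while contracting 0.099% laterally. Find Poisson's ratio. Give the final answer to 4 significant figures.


nu = -epsilon_lat / epsilon_axial
Lateral strain is contraction (negative), so using magnitudes:
nu = 0.099 / 0.319
nu = 0.3103


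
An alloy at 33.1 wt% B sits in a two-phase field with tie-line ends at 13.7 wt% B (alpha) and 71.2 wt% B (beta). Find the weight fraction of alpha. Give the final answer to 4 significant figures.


f_alpha = (C_beta - C0) / (C_beta - C_alpha)
f_alpha = (71.2 - 33.1) / (71.2 - 13.7)
f_alpha = 0.6626


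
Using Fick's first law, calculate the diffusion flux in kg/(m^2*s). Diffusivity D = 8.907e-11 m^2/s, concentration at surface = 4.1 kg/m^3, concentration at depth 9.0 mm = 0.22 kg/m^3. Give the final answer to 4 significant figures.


J = -D * (dC/dx) = D * (C1 - C2) / dx
J = 8.907e-11 * (4.1 - 0.22) / 9e-03
J = 3.84e-08 kg/(m^2*s)


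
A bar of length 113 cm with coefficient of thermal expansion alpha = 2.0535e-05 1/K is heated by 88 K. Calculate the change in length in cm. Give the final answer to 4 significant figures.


dL = L0 * alpha * dT
dL = 113 * 2.0535e-05 * 88
dL = 0.2042 cm


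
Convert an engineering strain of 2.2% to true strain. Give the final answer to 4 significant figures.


epsilon_true = ln(1 + epsilon_eng)
epsilon_true = ln(1 + 0.022)
epsilon_true = 0.02176


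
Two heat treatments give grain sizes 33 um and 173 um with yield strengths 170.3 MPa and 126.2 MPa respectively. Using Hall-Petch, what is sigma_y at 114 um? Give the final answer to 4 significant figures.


sigma_y = sigma0 + k / sqrt(d)
1/sqrt(d1) = 1/sqrt(3.3e-05) = 174.078;  1/sqrt(d2) = 76.0286
k = (sigma1 - sigma2) / (1/sqrt(d1) - 1/sqrt(d2)) = (170.3 - 126.2) / (174.078 - 76.0286) = 0.449775 MPa*m^0.5
sigma0 = sigma1 - k/sqrt(d1) = 170.3 - 0.449775*174.078 = 92.0043 MPa
sigma_y(d3) = 92.0043 + 0.449775 / sqrt(1.14e-04) = 134.1 MPa


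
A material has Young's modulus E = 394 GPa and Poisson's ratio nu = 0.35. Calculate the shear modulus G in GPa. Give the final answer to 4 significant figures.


G = E / (2*(1+nu))
G = 394 / (2*(1+0.35))
G = 145.9 GPa


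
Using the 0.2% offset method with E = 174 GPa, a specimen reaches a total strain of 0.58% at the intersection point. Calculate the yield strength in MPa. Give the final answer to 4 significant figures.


Offset strain = 0.002
Elastic strain at yield = total_strain - offset = 5.8e-03 - 0.002 = 3.8e-03
sigma_y = E * elastic_strain = 174000 * 3.8e-03
sigma_y = 661.2 MPa


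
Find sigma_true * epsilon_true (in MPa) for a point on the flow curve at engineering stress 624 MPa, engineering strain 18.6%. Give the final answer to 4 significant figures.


sigma_true = sigma_eng * (1 + epsilon_eng)
sigma_true = 624 * (1 + 0.186) = 740.064 MPa
epsilon_true = ln(1 + epsilon_eng)
epsilon_true = ln(1 + 0.186) = 0.170586
sigma_true * epsilon_true = 740.064 * 0.170586 = 126.2 MPa


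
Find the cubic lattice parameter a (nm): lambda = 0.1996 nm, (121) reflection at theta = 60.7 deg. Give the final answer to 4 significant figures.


d = lambda / (2*sin(theta))
d = 0.1996 / (2*sin(60.7 deg))
d = 0.11444 nm
a = d * sqrt(h^2+k^2+l^2) = 0.11444 * sqrt(6)
a = 0.2803 nm


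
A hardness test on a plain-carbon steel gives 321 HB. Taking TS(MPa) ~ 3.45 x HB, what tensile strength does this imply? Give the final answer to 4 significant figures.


TS (MPa) = 3.45 * HB
TS = 3.45 * 321
TS = 1107 MPa


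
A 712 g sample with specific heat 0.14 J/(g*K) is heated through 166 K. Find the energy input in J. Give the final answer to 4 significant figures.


Q = m * cp * dT
Q = 712 * 0.14 * 166
Q = 16550 J


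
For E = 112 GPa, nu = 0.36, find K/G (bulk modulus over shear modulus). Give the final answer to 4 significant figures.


G = E / (2*(1+nu))
G = 112 / (2*(1+0.36)) = 41.1765 GPa
K = E / (3*(1-2*nu))
K = 112 / (3*(1-2*0.36)) = 133.333 GPa
K/G = 133.333 / 41.1765 = 3.238


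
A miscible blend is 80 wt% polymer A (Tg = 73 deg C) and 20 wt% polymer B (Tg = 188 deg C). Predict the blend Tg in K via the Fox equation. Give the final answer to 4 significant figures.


1/Tg = w1/Tg1 + w2/Tg2 (in Kelvin)
Tg1 = 346.15 K, Tg2 = 461.15 K
1/Tg = 0.8/346.15 + 0.2/461.15
Tg = 364.3 K


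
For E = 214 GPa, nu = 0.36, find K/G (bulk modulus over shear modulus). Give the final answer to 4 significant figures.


G = E / (2*(1+nu))
G = 214 / (2*(1+0.36)) = 78.6765 GPa
K = E / (3*(1-2*nu))
K = 214 / (3*(1-2*0.36)) = 254.762 GPa
K/G = 254.762 / 78.6765 = 3.238


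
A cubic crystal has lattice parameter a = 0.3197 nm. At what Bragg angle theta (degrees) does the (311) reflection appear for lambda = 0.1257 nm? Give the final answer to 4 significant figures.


d = a / sqrt(h^2+k^2+l^2)
d = 0.3197 / sqrt(11) = 0.0963932 nm
lambda = 2*d*sin(theta)  =>  sin(theta) = lambda / (2*d)
sin(theta) = 0.1257 / (2 * 0.0963932) = 0.652017
theta = 40.69 deg


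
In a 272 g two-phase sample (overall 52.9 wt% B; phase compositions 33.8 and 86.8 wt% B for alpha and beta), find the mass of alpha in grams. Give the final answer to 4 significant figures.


f_alpha = (C_beta - C0) / (C_beta - C_alpha)
f_alpha = (86.8 - 52.9) / (86.8 - 33.8) = 0.639623
m_alpha = f_alpha * m_total = 0.639623 * 272 = 174 g


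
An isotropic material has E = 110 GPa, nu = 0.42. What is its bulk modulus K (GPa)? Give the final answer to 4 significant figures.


K = E / (3*(1-2*nu))
K = 110 / (3*(1-2*0.42))
K = 229.2 GPa


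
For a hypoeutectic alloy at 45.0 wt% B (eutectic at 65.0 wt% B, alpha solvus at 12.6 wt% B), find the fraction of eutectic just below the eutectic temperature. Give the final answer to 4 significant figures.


f_primary = (C_e - C0) / (C_e - C_alpha_max)
f_primary = (65.0 - 45.0) / (65.0 - 12.6)
f_primary = 0.381679
f_eutectic = 1 - 0.381679 = 0.6183


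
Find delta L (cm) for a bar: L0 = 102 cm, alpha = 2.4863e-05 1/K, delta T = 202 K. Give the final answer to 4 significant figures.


dL = L0 * alpha * dT
dL = 102 * 2.4863e-05 * 202
dL = 0.5123 cm


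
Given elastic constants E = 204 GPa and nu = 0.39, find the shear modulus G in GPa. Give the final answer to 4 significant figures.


G = E / (2*(1+nu))
G = 204 / (2*(1+0.39))
G = 73.38 GPa


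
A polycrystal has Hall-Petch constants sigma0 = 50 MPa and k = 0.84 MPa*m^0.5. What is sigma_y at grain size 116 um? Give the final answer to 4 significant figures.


sigma_y = sigma0 + k / sqrt(d)
d = 116 um = 1.16e-04 m
sigma_y = 50 + 0.84 / sqrt(1.16e-04)
sigma_y = 128 MPa


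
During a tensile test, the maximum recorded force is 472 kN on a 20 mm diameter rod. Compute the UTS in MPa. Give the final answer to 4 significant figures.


A0 = pi*(d/2)^2 = pi*(20/2)^2 = 314.159 mm^2
UTS = F_max / A0 = 472*1000 / 314.159
UTS = 1502 MPa


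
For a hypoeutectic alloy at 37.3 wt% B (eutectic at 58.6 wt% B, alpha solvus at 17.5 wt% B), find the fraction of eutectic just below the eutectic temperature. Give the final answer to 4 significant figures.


f_primary = (C_e - C0) / (C_e - C_alpha_max)
f_primary = (58.6 - 37.3) / (58.6 - 17.5)
f_primary = 0.518248
f_eutectic = 1 - 0.518248 = 0.4818


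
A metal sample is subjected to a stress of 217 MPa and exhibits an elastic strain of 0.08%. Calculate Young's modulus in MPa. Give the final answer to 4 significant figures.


E = sigma / epsilon
epsilon = 0.08% = 8e-04
E = 217 / 8e-04
E = 271300 MPa


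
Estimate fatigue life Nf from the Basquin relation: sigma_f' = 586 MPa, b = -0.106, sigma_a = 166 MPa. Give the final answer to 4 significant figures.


sigma_a = sigma_f' * (2*Nf)^b
2*Nf = (sigma_a / sigma_f')^(1/b)
2*Nf = (166 / 586)^(1/-0.106)
2*Nf = 147172
Nf = 73590 cycles


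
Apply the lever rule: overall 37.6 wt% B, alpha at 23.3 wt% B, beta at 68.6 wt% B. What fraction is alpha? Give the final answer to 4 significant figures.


f_alpha = (C_beta - C0) / (C_beta - C_alpha)
f_alpha = (68.6 - 37.6) / (68.6 - 23.3)
f_alpha = 0.6843


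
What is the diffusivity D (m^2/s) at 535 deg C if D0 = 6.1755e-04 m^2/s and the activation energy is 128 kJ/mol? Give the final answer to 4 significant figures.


D = D0 * exp(-Qd / (R*T))
T = 808.15 K
D = 6.1755e-04 * exp(-128e3 / (8.314 * 808.15))
D = 3.289e-12 m^2/s


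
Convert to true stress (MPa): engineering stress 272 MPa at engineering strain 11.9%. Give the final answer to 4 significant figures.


sigma_true = sigma_eng * (1 + epsilon_eng)
sigma_true = 272 * (1 + 0.119)
sigma_true = 304.4 MPa


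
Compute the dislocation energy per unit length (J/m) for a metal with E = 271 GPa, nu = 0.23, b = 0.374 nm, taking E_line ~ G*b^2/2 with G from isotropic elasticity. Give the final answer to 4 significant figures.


Step 1: G = E / (2*(1+nu))
G = 271 / (2*(1+0.23)) = 110.163 GPa = 1.10163e+11 Pa
Step 2: E_line = G*b^2/2
b = 0.374 nm = 3.74e-10 m
E_line = 0.5 * 1.10163e+11 * (3.74e-10)^2 = 7.705e-09 J/m


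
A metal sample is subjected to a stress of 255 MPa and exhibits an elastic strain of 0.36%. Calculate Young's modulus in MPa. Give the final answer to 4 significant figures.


E = sigma / epsilon
epsilon = 0.36% = 3.6e-03
E = 255 / 3.6e-03
E = 70830 MPa


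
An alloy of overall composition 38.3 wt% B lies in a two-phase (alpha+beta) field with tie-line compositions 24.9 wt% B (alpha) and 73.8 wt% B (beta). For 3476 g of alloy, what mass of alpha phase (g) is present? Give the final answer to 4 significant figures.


f_alpha = (C_beta - C0) / (C_beta - C_alpha)
f_alpha = (73.8 - 38.3) / (73.8 - 24.9) = 0.725971
m_alpha = f_alpha * m_total = 0.725971 * 3476 = 2523 g


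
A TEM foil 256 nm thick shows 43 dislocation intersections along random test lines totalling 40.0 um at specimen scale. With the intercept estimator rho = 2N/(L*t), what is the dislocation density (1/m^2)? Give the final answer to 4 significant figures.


rho = 2N / (L * t)
L = 40.0 um = 4e-05 m, t = 256 nm = 2.56e-07 m
rho = 2 * 43 / (4e-05 * 2.56e-07)
rho = 8.398e+12 1/m^2


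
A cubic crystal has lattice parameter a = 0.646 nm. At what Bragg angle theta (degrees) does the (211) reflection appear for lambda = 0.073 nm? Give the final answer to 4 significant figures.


d = a / sqrt(h^2+k^2+l^2)
d = 0.646 / sqrt(6) = 0.263728 nm
lambda = 2*d*sin(theta)  =>  sin(theta) = lambda / (2*d)
sin(theta) = 0.073 / (2 * 0.263728) = 0.1384
theta = 7.955 deg


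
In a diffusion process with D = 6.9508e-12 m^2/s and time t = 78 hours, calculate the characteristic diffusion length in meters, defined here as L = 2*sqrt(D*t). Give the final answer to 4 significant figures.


t = 78 hr = 280800 s
Diffusion length = 2*sqrt(D*t)
= 2*sqrt(6.9508e-12 * 280800)
= 2.794e-03 m


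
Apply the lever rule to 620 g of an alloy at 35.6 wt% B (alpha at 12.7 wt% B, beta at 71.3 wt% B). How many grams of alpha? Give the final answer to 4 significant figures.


f_alpha = (C_beta - C0) / (C_beta - C_alpha)
f_alpha = (71.3 - 35.6) / (71.3 - 12.7) = 0.609215
m_alpha = f_alpha * m_total = 0.609215 * 620 = 377.7 g


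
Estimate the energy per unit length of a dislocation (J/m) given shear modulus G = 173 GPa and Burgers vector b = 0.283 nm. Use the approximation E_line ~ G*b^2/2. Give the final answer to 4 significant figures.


E = G*b^2/2
b = 0.283 nm = 2.83e-10 m
G = 173 GPa = 1.73e+11 Pa
E = 0.5 * 1.73e+11 * (2.83e-10)^2
E = 6.928e-09 J/m


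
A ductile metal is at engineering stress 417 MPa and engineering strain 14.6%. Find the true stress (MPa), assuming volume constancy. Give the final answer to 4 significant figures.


sigma_true = sigma_eng * (1 + epsilon_eng)
sigma_true = 417 * (1 + 0.146)
sigma_true = 477.9 MPa


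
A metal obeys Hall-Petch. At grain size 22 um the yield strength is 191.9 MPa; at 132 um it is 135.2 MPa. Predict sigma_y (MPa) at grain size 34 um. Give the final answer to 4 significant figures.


sigma_y = sigma0 + k / sqrt(d)
1/sqrt(d1) = 1/sqrt(2.2e-05) = 213.201;  1/sqrt(d2) = 87.0388
k = (sigma1 - sigma2) / (1/sqrt(d1) - 1/sqrt(d2)) = (191.9 - 135.2) / (213.201 - 87.0388) = 0.449423 MPa*m^0.5
sigma0 = sigma1 - k/sqrt(d1) = 191.9 - 0.449423*213.201 = 96.0828 MPa
sigma_y(d3) = 96.0828 + 0.449423 / sqrt(3.4e-05) = 173.2 MPa


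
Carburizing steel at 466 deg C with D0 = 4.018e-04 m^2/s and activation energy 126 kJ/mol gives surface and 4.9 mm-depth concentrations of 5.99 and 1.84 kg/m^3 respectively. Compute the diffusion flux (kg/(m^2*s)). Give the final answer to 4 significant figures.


Step 1: D = D0 * exp(-Qd/(R*T))
T = 466 + 273.15 = 739.15 K
D = 4.018e-04 * exp(-126e3 / (8.314 * 739.15)) = 5.00558e-13 m^2/s
Step 2: J = D * (C1 - C2) / dx
J = 5.00558e-13 * (5.99 - 1.84) / 4.9e-03
J = 4.239e-10 kg/(m^2*s)


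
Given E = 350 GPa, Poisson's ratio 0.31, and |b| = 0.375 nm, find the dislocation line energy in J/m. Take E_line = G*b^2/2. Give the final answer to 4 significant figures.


Step 1: G = E / (2*(1+nu))
G = 350 / (2*(1+0.31)) = 133.588 GPa = 1.33588e+11 Pa
Step 2: E_line = G*b^2/2
b = 0.375 nm = 3.75e-10 m
E_line = 0.5 * 1.33588e+11 * (3.75e-10)^2 = 9.393e-09 J/m


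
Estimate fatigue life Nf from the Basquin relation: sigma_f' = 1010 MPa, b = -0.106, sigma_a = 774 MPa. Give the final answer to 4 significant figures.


sigma_a = sigma_f' * (2*Nf)^b
2*Nf = (sigma_a / sigma_f')^(1/b)
2*Nf = (774 / 1010)^(1/-0.106)
2*Nf = 12.3135
Nf = 6.157 cycles


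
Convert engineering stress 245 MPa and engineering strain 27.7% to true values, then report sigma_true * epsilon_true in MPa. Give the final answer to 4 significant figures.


sigma_true = sigma_eng * (1 + epsilon_eng)
sigma_true = 245 * (1 + 0.277) = 312.865 MPa
epsilon_true = ln(1 + epsilon_eng)
epsilon_true = ln(1 + 0.277) = 0.244514
sigma_true * epsilon_true = 312.865 * 0.244514 = 76.5 MPa
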